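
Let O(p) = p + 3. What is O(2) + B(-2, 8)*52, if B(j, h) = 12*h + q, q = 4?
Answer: 5205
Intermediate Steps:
O(p) = 3 + p
B(j, h) = 4 + 12*h (B(j, h) = 12*h + 4 = 4 + 12*h)
O(2) + B(-2, 8)*52 = (3 + 2) + (4 + 12*8)*52 = 5 + (4 + 96)*52 = 5 + 100*52 = 5 + 5200 = 5205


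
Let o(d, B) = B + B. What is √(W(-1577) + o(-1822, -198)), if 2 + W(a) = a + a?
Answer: 4*I*√222 ≈ 59.599*I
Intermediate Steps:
W(a) = -2 + 2*a (W(a) = -2 + (a + a) = -2 + 2*a)
o(d, B) = 2*B
√(W(-1577) + o(-1822, -198)) = √((-2 + 2*(-1577)) + 2*(-198)) = √((-2 - 3154) - 396) = √(-3156 - 396) = √(-3552) = 4*I*√222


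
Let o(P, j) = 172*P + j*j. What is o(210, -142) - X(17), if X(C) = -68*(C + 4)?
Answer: 57712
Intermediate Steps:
o(P, j) = j² + 172*P (o(P, j) = 172*P + j² = j² + 172*P)
X(C) = -272 - 68*C (X(C) = -68*(4 + C) = -272 - 68*C)
o(210, -142) - X(17) = ((-142)² + 172*210) - (-272 - 68*17) = (20164 + 36120) - (-272 - 1156) = 56284 - 1*(-1428) = 56284 + 1428 = 57712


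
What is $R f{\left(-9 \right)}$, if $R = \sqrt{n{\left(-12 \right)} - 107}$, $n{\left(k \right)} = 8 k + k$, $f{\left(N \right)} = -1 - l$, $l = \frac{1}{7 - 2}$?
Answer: $- \frac{6 i \sqrt{215}}{5} \approx - 17.595 i$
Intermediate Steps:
$l = \frac{1}{5} \approx 0.2$
$f{\left(N \right)} = - \frac{6}{5}$ ($f{\left(N \right)} = -1 - \frac{1}{5} = - \frac{6}{5}$)
$n{\left(k \right)} = 9 k$
$R = i \sqrt{215}$ ($R = \sqrt{9 \left(-12\right) - 107} = \sqrt{-108 - 107} = \sqrt{-215} = i \sqrt{215} \approx 14.663 i$)
$R f{\left(-9 \right)} = i \sqrt{215} \left(- \frac{6}{5}\right) = - \frac{6 i \sqrt{215}}{5}$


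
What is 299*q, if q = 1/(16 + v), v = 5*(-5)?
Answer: -299/9 ≈ -33.222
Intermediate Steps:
v = -25
q = -⅑ (q = 1/(16 - 25) = 1/(-9) = -⅑ ≈ -0.11111)
299*q = 299*(-⅑) = -299/9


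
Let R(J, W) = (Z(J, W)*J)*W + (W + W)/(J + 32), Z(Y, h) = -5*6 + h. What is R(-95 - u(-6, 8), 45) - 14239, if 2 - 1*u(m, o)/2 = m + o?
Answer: -548558/7 ≈ -78365.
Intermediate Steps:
Z(Y, h) = -30 + h
u(m, o) = 4 - 2*m - 2*o (u(m, o) = 4 - 2*(m + o) = 4 + (-2*m - 2*o) = 4 - 2*m - 2*o)
R(J, W) = 2*W/(32 + J) + J*W*(-30 + W) (R(J, W) = ((-30 + W)*J)*W + (W + W)/(J + 32) = (J*(-30 + W))*W + (2*W)/(32 + J) = J*W*(-30 + W) + 2*W/(32 + J) = 2*W/(32 + J) + J*W*(-30 + W))
R(-95 - u(-6, 8), 45) - 14239 = 45*(2 + (-95 - (4 - 2*(-6) - 2*8))²*(-30 + 45) + 32*(-95 - (4 - 2*(-6) - 2*8))*(-30 + 45))/(32 + (-95 - (4 - 2*(-6) - 2*8))) - 14239 = 45*(2 + (-95 - (4 + 12 - 16))²*15 + 32*(-95 - (4 + 12 - 16))*15)/(32 + (-95 - (4 + 12 - 16))) - 14239 = 45*(2 + (-95 - 1*0)²*15 + 32*(-95 - 1*0)*15)/(32 + (-95 - 1*0)) - 14239 = 45*(2 + (-95 + 0)²*15 + 32*(-95 + 0)*15)/(32 + (-95 + 0)) - 14239 = 45*(2 + (-95)²*15 + 32*(-95)*15)/(32 - 95) - 14239 = 45*(2 + 9025*15 - 45600)/(-63) - 14239 = 45*(-1/63)*(2 + 135375 - 45600) - 14239 = 45*(-1/63)*89777 - 14239 = -448885/7 - 14239 = -548558/7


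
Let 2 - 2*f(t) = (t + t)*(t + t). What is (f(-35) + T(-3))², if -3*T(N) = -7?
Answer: 53875600/9 ≈ 5.9862e+6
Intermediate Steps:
T(N) = 7/3 (T(N) = -⅓*(-7) = 7/3)
f(t) = 1 - 2*t² (f(t) = 1 - (t + t)*(t + t)/2 = 1 - 2*t*2*t/2 = 1 - 2*t²)
(f(-35) + T(-3))² = ((1 - 2*(-35)²) + 7/3)² = ((1 - 2*1225) + 7/3)² = ((1 - 2450) + 7/3)² = (-2449 + 7/3)² = (-7340/3)² = 53875600/9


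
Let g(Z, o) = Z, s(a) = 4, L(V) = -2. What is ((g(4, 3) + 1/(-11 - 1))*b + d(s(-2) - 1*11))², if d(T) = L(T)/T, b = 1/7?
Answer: 5041/7056 ≈ 0.71443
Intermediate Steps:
b = ⅐ ≈ 0.14286
d(T) = -2/T
((g(4, 3) + 1/(-11 - 1))*b + d(s(-2) - 1*11))² = ((4 + 1/(-11 - 1))*(⅐) - 2/(4 - 1*11))² = ((4 + 1/(-12))*(⅐) - 2/(4 - 11))² = ((4 - 1/12)*(⅐) - 2/(-7))² = ((47/12)*(⅐) - 2*(-⅐))² = (47/84 + 2/7)² = (71/84)² = 5041/7056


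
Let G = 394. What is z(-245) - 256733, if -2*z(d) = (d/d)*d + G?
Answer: -513615/2 ≈ -2.5681e+5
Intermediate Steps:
z(d) = -197 - d/2 (z(d) = -((d/d)*d + 394)/2 = -(1*d + 394)/2 = -(d + 394)/2 = -(394 + d)/2 = -197 - d/2)
z(-245) - 256733 = (-197 - ½*(-245)) - 256733 = (-197 + 245/2) - 256733 = -149/2 - 256733 = -513615/2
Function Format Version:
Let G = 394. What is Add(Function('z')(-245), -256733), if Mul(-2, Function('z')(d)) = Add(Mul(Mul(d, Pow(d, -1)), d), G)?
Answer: Rational(-513615, 2) ≈ -2.5681e+5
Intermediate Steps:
Function('z')(d) = Add(-197, Mul(Rational(-1, 2), d)) (Function('z')(d) = Mul(Rational(-1, 2), Add(Mul(Mul(d, Pow(d, -1)), d), 394)) = Mul(Rational(-1, 2), Add(Mul(1, d), 394)) = Mul(Rational(-1, 2), Add(d, 394)) = Mul(Rational(-1, 2), Add(394, d)) = Add(-197, Mul(Rational(-1, 2), d)))
Add(Function('z')(-245), -256733) = Add(Add(-197, Mul(Rational(-1, 2), -245)), -256733) = Add(Add(-197, Rational(245, 2)), -256733) = Add(Rational(-149, 2), -256733) = Rational(-513615, 2)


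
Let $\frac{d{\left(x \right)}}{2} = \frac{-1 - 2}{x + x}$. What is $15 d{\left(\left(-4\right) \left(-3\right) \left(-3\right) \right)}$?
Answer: $\frac{5}{4} \approx 1.25$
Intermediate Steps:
$d{\left(x \right)} = - \frac{3}{x}$ ($d{\left(x \right)} = 2 \frac{-1 - 2}{x + x} = 2 \left(- \frac{3}{2 x}\right) = - \frac{3}{x}$)
$15 d{\left(\left(-4\right) \left(-3\right) \left(-3\right) \right)} = 15 \left(- \frac{3}{\left(-4\right) \left(-3\right) \left(-3\right)}\right) = 15 \left(- \frac{3}{12 \left(-3\right)}\right) = 15 \left(- \frac{3}{-36}\right) = 15 \left(\left(-3\right) \left(- \frac{1}{36}\right)\right) = 15 \cdot \frac{1}{12} = \frac{5}{4}$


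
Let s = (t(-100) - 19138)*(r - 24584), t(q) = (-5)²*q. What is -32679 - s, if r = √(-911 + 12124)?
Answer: -531981271 + 21638*√11213 ≈ -5.2969e+8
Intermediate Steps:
t(q) = 25*q
r = √11213 ≈ 105.89
s = 531948592 - 21638*√11213 (s = (25*(-100) - 19138)*(√11213 - 24584) = (-2500 - 19138)*(-24584 + √11213) = -21638*(-24584 + √11213) = 531948592 - 21638*√11213 ≈ 5.2966e+8)
-32679 - s = -32679 - (531948592 - 21638*√11213) = -32679 + (-531948592 + 21638*√11213) = -531981271 + 21638*√11213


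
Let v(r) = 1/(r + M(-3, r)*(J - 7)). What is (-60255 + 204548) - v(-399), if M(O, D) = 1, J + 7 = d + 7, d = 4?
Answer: 58005787/402 ≈ 1.4429e+5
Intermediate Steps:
J = 4 (J = -7 + (4 + 7) = -7 + 11 = 4)
v(r) = 1/(-3 + r) (v(r) = 1/(r + 1*(4 - 7)) = 1/(r + 1*(-3)) = 1/(r - 3) = 1/(-3 + r))
(-60255 + 204548) - v(-399) = (-60255 + 204548) - 1/(-3 - 399) = 144293 - 1/(-402) = 144293 - 1*(-1/402) = 144293 + 1/402 = 58005787/402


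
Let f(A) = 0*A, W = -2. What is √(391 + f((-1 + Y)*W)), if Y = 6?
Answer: √391 ≈ 19.774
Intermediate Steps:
f(A) = 0
√(391 + f((-1 + Y)*W)) = √(391 + 0) = √391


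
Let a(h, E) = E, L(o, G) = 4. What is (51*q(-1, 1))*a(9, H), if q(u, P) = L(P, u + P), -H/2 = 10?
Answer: -4080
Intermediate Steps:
H = -20 (H = -2*10 = -20)
q(u, P) = 4
(51*q(-1, 1))*a(9, H) = (51*4)*(-20) = 204*(-20) = -4080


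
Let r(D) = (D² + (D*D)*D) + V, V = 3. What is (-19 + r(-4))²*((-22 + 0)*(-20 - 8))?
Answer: 2523136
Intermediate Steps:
r(D) = 3 + D² + D³ (r(D) = (D² + (D*D)*D) + 3 = (D² + D²*D) + 3 = (D² + D³) + 3 = 3 + D² + D³)
(-19 + r(-4))²*((-22 + 0)*(-20 - 8)) = (-19 + (3 + (-4)² + (-4)³))²*((-22 + 0)*(-20 - 8)) = (-19 + (3 + 16 - 64))²*(-22*(-28)) = (-19 - 45)²*616 = (-64)²*616 = 4096*616 = 2523136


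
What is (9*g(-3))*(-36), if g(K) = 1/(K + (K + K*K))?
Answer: -108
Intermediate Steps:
g(K) = 1/(K**2 + 2*K) (g(K) = 1/(K + (K + K**2)) = 1/(K**2 + 2*K))
(9*g(-3))*(-36) = (9*(1/((-3)*(2 - 3))))*(-36) = (9*(-1/3/(-1)))*(-36) = (9*(-1/3*(-1)))*(-36) = (9*(1/3))*(-36) = 3*(-36) = -108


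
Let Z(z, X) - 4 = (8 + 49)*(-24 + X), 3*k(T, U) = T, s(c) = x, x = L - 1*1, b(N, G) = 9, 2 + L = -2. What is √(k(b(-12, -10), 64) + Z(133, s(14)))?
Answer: I*√1646 ≈ 40.571*I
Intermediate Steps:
L = -4 (L = -2 - 2 = -4)
x = -5 (x = -4 - 1*1 = -4 - 1 = -5)
s(c) = -5
k(T, U) = T/3
Z(z, X) = -1364 + 57*X (Z(z, X) = 4 + (8 + 49)*(-24 + X) = 4 + 57*(-24 + X) = 4 + (-1368 + 57*X) = -1364 + 57*X)
√(k(b(-12, -10), 64) + Z(133, s(14))) = √((⅓)*9 + (-1364 + 57*(-5))) = √(3 + (-1364 - 285)) = √(3 - 1649) = √(-1646) = I*√1646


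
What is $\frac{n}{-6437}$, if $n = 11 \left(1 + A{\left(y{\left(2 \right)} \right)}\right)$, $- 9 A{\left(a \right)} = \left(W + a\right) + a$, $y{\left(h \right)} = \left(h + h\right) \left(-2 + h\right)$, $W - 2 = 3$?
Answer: $- \frac{44}{57933} \approx -0.0007595$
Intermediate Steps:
$W = 5$ ($W = 2 + 3 = 5$)
$y{\left(h \right)} = 2 h \left(-2 + h\right)$
$A{\left(a \right)} = - \frac{5}{9} - \frac{2 a}{9}$ ($A{\left(a \right)} = - \frac{\left(5 + a\right) + a}{9} = - \frac{5 + 2 a}{9} = - \frac{5}{9} - \frac{2 a}{9}$)
$n = \frac{44}{9}$ ($n = 11 \left(1 - \left(\frac{5}{9} + \frac{2 \cdot 2 \cdot 2 \left(-2 + 2\right)}{9}\right)\right) = 11 \left(1 - \left(\frac{5}{9} + \frac{2 \cdot 2 \cdot 2 \cdot 0}{9}\right)\right) = 11 \left(1 - \frac{5}{9}\right) = 11 \cdot \frac{4}{9} = \frac{44}{9} \approx 4.8889$)
$\frac{n}{-6437} = \frac{44}{9 \left(-6437\right)} = \frac{44}{9} \left(- \frac{1}{6437}\right) = - \frac{44}{57933}$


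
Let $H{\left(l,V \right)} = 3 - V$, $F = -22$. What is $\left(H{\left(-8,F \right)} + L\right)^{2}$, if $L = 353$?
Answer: $142884$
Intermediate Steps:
$\left(H{\left(-8,F \right)} + L\right)^{2} = \left(\left(3 - -22\right) + 353\right)^{2} = \left(\left(3 + 22\right) + 353\right)^{2} = \left(25 + 353\right)^{2} = 378^{2} = 142884$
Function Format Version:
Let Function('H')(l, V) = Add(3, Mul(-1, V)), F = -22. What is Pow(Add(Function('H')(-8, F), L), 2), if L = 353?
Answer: 142884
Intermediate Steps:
Pow(Add(Function('H')(-8, F), L), 2) = Pow(Add(Add(3, Mul(-1, -22)), 353), 2) = Pow(Add(Add(3, 22), 353), 2) = Pow(Add(25, 353), 2) = Pow(378, 2) = 142884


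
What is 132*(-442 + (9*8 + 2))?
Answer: -48576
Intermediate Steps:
132*(-442 + (9*8 + 2)) = 132*(-442 + (72 + 2)) = 132*(-442 + 74) = 132*(-368) = -48576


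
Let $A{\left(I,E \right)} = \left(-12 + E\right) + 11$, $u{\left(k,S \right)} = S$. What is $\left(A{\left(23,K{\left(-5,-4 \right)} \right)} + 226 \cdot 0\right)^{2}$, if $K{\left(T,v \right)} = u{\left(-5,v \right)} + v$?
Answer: $81$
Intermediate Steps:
$K{\left(T,v \right)} = 2 v$ ($K{\left(T,v \right)} = v + v = 2 v$)
$A{\left(I,E \right)} = -1 + E$
$\left(A{\left(23,K{\left(-5,-4 \right)} \right)} + 226 \cdot 0\right)^{2} = \left(\left(-1 + 2 \left(-4\right)\right) + 226 \cdot 0\right)^{2} = \left(\left(-1 - 8\right) + 0\right)^{2} = \left(-9 + 0\right)^{2} = \left(-9\right)^{2} = 81$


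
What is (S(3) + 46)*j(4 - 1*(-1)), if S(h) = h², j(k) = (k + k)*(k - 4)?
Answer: 550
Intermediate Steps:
j(k) = 2*k*(-4 + k) (j(k) = (2*k)*(-4 + k) = 2*k*(-4 + k))
(S(3) + 46)*j(4 - 1*(-1)) = (3² + 46)*(2*(4 - 1*(-1))*(-4 + (4 - 1*(-1)))) = (9 + 46)*(2*(4 + 1)*(-4 + (4 + 1))) = 55*(2*5*(-4 + 5)) = 55*(2*5*1) = 55*10 = 550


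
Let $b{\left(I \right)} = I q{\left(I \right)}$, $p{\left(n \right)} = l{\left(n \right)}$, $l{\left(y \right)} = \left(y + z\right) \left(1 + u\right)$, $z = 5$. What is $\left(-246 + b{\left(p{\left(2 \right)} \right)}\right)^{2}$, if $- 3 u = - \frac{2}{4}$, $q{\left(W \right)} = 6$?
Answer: $38809$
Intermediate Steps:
$u = \frac{1}{6}$ ($u = - \frac{\left(-2\right) \frac{1}{4}}{3} = \left(- \frac{1}{3}\right) \left(- \frac{1}{2}\right) = \frac{1}{6} \approx 0.16667$)
$l{\left(y \right)} = \frac{35}{6} + \frac{7 y}{6}$ ($l{\left(y \right)} = \left(y + 5\right) \left(1 + \frac{1}{6}\right) = \left(5 + y\right) \frac{7}{6} = \frac{35}{6} + \frac{7 y}{6}$)
$p{\left(n \right)} = \frac{35}{6} + \frac{7 n}{6}$
$b{\left(I \right)} = 6 I$ ($b{\left(I \right)} = I 6 = 6 I$)
$\left(-246 + b{\left(p{\left(2 \right)} \right)}\right)^{2} = \left(-246 + 6 \left(\frac{35}{6} + \frac{7}{6} \cdot 2\right)\right)^{2} = \left(-246 + 6 \left(\frac{35}{6} + \frac{7}{3}\right)\right)^{2} = \left(-246 + 6 \cdot \frac{49}{6}\right)^{2} = \left(-246 + 49\right)^{2} = \left(-197\right)^{2} = 38809$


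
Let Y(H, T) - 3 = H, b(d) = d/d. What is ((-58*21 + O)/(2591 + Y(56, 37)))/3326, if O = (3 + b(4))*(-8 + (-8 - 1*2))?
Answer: -129/881390 ≈ -0.00014636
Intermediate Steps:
b(d) = 1
Y(H, T) = 3 + H
O = -72 (O = (3 + 1)*(-8 + (-8 - 1*2)) = 4*(-8 + (-8 - 2)) = 4*(-8 - 10) = 4*(-18) = -72)
((-58*21 + O)/(2591 + Y(56, 37)))/3326 = ((-58*21 - 72)/(2591 + (3 + 56)))/3326 = ((-1218 - 72)/(2591 + 59))*(1/3326) = -1290/2650*(1/3326) = -1290*1/2650*(1/3326) = -129/265*1/3326 = -129/881390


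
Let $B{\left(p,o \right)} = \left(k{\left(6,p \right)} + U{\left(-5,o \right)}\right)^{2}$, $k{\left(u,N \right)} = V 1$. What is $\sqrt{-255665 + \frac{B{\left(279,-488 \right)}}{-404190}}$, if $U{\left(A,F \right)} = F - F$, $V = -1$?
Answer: $\frac{i \sqrt{515652809391490}}{44910} \approx 505.63 i$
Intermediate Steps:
$k{\left(u,N \right)} = -1$ ($k{\left(u,N \right)} = \left(-1\right) 1 = -1$)
$U{\left(A,F \right)} = 0$
$B{\left(p,o \right)} = 1$ ($B{\left(p,o \right)} = \left(-1 + 0\right)^{2} = \left(-1\right)^{2} = 1$)
$\sqrt{-255665 + \frac{B{\left(279,-488 \right)}}{-404190}} = \sqrt{-255665 + 1 \frac{1}{-404190}} = \sqrt{-255665 + 1 \left(- \frac{1}{404190}\right)} = \sqrt{-255665 - \frac{1}{404190}} = \sqrt{- \frac{103337236351}{404190}} = \frac{i \sqrt{515652809391490}}{44910}$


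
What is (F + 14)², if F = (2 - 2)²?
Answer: 196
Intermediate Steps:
F = 0 (F = 0² = 0)
(F + 14)² = (0 + 14)² = 14² = 196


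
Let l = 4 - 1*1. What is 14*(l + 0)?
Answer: 42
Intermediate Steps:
l = 3 (l = 4 - 1 = 3)
14*(l + 0) = 14*(3 + 0) = 14*3 = 42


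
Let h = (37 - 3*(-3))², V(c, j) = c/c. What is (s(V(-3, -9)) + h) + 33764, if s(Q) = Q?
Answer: 35881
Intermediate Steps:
V(c, j) = 1
h = 2116 (h = (37 + 9)² = 46² = 2116)
(s(V(-3, -9)) + h) + 33764 = (1 + 2116) + 33764 = 2117 + 33764 = 35881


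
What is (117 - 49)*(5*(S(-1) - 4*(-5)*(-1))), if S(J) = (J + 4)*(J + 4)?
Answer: -3740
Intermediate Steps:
S(J) = (4 + J)² (S(J) = (4 + J)*(4 + J) = (4 + J)²)
(117 - 49)*(5*(S(-1) - 4*(-5)*(-1))) = (117 - 49)*(5*((4 - 1)² - 4*(-5)*(-1))) = 68*(5*(3² + 20*(-1))) = 68*(5*(9 - 20)) = 68*(5*(-11)) = 68*(-55) = -3740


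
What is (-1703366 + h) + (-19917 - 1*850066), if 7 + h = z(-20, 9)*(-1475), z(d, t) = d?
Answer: -2543856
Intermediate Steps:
h = 29493 (h = -7 - 20*(-1475) = -7 + 29500 = 29493)
(-1703366 + h) + (-19917 - 1*850066) = (-1703366 + 29493) + (-19917 - 1*850066) = -1673873 + (-19917 - 850066) = -1673873 - 869983 = -2543856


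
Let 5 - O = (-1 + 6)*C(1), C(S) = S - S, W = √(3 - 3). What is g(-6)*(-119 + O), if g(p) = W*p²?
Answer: 0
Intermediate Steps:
W = 0 (W = √0 = 0)
C(S) = 0
O = 5 (O = 5 - (-1 + 6)*0 = 5 - 5*0 = 5 - 1*0 = 5 + 0 = 5)
g(p) = 0 (g(p) = 0*p² = 0)
g(-6)*(-119 + O) = 0*(-119 + 5) = 0*(-114) = 0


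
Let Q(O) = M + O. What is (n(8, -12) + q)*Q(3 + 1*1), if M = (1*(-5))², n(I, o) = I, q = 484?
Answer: 14268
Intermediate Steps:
M = 25 (M = (-5)² = 25)
Q(O) = 25 + O
(n(8, -12) + q)*Q(3 + 1*1) = (8 + 484)*(25 + (3 + 1*1)) = 492*(25 + (3 + 1)) = 492*(25 + 4) = 492*29 = 14268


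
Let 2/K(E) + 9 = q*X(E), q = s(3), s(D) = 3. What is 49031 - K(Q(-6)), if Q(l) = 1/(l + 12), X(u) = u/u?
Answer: 147094/3 ≈ 49031.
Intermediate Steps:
X(u) = 1
q = 3
Q(l) = 1/(12 + l)
K(E) = -1/3 (K(E) = 2/(-9 + 3*1) = 2/(-9 + 3) = 2/(-6) = 2*(-1/6) = -1/3)
49031 - K(Q(-6)) = 49031 - 1*(-1/3) = 49031 + 1/3 = 147094/3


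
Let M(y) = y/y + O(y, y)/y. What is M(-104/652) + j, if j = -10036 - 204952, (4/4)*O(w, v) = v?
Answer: -214986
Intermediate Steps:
O(w, v) = v
M(y) = 2 (M(y) = y/y + y/y = 1 + 1 = 2)
j = -214988
M(-104/652) + j = 2 - 214988 = -214986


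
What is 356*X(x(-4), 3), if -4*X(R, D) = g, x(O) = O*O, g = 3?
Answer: -267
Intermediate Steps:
x(O) = O**2
X(R, D) = -3/4 (X(R, D) = -1/4*3 = -3/4)
356*X(x(-4), 3) = 356*(-3/4) = -267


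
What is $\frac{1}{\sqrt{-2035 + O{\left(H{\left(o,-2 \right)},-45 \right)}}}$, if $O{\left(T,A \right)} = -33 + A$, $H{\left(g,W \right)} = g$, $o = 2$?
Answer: $- \frac{i \sqrt{2113}}{2113} \approx - 0.021755 i$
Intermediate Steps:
$\frac{1}{\sqrt{-2035 + O{\left(H{\left(o,-2 \right)},-45 \right)}}} = \frac{1}{\sqrt{-2035 - 78}} = \frac{1}{\sqrt{-2113}} = \frac{1}{i \sqrt{2113}} = - \frac{i \sqrt{2113}}{2113}$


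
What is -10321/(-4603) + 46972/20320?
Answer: 106483709/23383240 ≈ 4.5538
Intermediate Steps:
-10321/(-4603) + 46972/20320 = -10321*(-1/4603) + 46972*(1/20320) = 10321/4603 + 11743/5080 = 106483709/23383240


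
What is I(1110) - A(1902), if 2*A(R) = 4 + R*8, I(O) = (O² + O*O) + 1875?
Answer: 2458465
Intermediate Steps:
I(O) = 1875 + 2*O² (I(O) = (O² + O²) + 1875 = 2*O² + 1875 = 1875 + 2*O²)
A(R) = 2 + 4*R (A(R) = (4 + R*8)/2 = (4 + 8*R)/2 = 2 + 4*R)
I(1110) - A(1902) = (1875 + 2*1110²) - (2 + 4*1902) = (1875 + 2*1232100) - (2 + 7608) = (1875 + 2464200) - 1*7610 = 2466075 - 7610 = 2458465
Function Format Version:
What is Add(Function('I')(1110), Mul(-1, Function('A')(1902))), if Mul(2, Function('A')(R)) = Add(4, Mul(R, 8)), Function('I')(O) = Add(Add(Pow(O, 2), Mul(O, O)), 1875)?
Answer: 2458465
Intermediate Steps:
Function('I')(O) = Add(1875, Mul(2, Pow(O, 2))) (Function('I')(O) = Add(Add(Pow(O, 2), Pow(O, 2)), 1875) = Add(Mul(2, Pow(O, 2)), 1875) = Add(1875, Mul(2, Pow(O, 2))))
Function('A')(R) = Add(2, Mul(4, R)) (Function('A')(R) = Mul(Rational(1, 2), Add(4, Mul(R, 8))) = Mul(Rational(1, 2), Add(4, Mul(8, R))) = Add(2, Mul(4, R)))
Add(Function('I')(1110), Mul(-1, Function('A')(1902))) = Add(Add(1875, Mul(2, Pow(1110, 2))), Mul(-1, Add(2, Mul(4, 1902)))) = Add(Add(1875, Mul(2, 1232100)), Mul(-1, Add(2, 7608))) = Add(Add(1875, 2464200), Mul(-1, 7610)) = Add(2466075, -7610) = 2458465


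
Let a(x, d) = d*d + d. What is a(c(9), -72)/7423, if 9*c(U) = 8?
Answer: 5112/7423 ≈ 0.68867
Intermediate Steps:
c(U) = 8/9 (c(U) = (⅑)*8 = 8/9)
a(x, d) = d + d² (a(x, d) = d² + d = d + d²)
a(c(9), -72)/7423 = -72*(1 - 72)/7423 = -72*(-71)*(1/7423) = 5112*(1/7423) = 5112/7423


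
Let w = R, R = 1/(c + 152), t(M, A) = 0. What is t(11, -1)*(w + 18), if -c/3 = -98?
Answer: 0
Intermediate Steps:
c = 294 (c = -3*(-98) = 294)
R = 1/446 (R = 1/(294 + 152) = 1/446 ≈ 0.0022422)
w = 1/446 ≈ 0.0022422
t(11, -1)*(w + 18) = 0*(1/446 + 18) = 0*(8029/446) = 0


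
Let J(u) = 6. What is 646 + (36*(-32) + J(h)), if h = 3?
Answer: -500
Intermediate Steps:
646 + (36*(-32) + J(h)) = 646 + (36*(-32) + 6) = 646 + (-1152 + 6) = 646 - 1146 = -500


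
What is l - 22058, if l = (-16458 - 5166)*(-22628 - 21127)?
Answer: 946136062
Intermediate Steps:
l = 946158120 (l = -21624*(-43755) = 946158120)
l - 22058 = 946158120 - 22058 = 946136062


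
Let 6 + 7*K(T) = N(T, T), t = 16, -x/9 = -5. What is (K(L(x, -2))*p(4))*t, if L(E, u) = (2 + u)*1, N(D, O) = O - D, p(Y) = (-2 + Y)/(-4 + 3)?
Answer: 192/7 ≈ 27.429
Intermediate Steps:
x = 45 (x = -9*(-5) = 45)
p(Y) = 2 - Y (p(Y) = (-2 + Y)/(-1) = (-2 + Y)*(-1) = 2 - Y)
L(E, u) = 2 + u
K(T) = -6/7 (K(T) = -6/7 + (T - T)/7 = -6/7 + (1/7)*0 = -6/7 + 0 = -6/7)
(K(L(x, -2))*p(4))*t = -6*(2 - 1*4)/7*16 = -6*(2 - 4)/7*16 = -6/7*(-2)*16 = (12/7)*16 = 192/7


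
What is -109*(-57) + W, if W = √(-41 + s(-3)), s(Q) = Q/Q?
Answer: 6213 + 2*I*√10 ≈ 6213.0 + 6.3246*I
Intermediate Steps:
s(Q) = 1
W = 2*I*√10 (W = √(-41 + 1) = √(-40) = 2*I*√10 ≈ 6.3246*I)
-109*(-57) + W = -109*(-57) + 2*I*√10 = 6213 + 2*I*√10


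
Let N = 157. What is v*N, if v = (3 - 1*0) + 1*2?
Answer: 785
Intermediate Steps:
v = 5 (v = (3 + 0) + 2 = 3 + 2 = 5)
v*N = 5*157 = 785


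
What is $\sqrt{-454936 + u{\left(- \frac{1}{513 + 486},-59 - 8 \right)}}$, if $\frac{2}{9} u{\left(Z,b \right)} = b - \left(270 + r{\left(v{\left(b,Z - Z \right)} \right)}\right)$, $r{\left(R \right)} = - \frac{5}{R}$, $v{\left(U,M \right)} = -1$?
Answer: $155 i \sqrt{19} \approx 675.63 i$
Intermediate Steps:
$u{\left(Z,b \right)} = - \frac{2475}{2} + \frac{9 b}{2}$ ($u{\left(Z,b \right)} = \frac{9 \left(b - \left(270 - \frac{5}{-1}\right)\right)}{2} = \frac{9 \left(b - \left(270 - -5\right)\right)}{2} = \frac{9 \left(b - 275\right)}{2} = \frac{9 \left(-275 + b\right)}{2} = - \frac{2475}{2} + \frac{9 b}{2}$)
$\sqrt{-454936 + u{\left(- \frac{1}{513 + 486},-59 - 8 \right)}} = \sqrt{-454936 - \left(\frac{2475}{2} - \frac{9 \left(-59 - 8\right)}{2}\right)} = \sqrt{-454936 + \left(- \frac{2475}{2} + \frac{9}{2} \left(-67\right)\right)} = \sqrt{-454936 - 1539} = \sqrt{-456475} = 155 i \sqrt{19}$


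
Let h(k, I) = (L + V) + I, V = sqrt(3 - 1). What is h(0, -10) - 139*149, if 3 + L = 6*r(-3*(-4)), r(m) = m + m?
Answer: -20580 + sqrt(2) ≈ -20579.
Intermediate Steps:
r(m) = 2*m
V = sqrt(2) ≈ 1.4142
L = 141 (L = -3 + 6*(2*(-3*(-4))) = -3 + 6*(2*12) = -3 + 6*24 = -3 + 144 = 141)
h(k, I) = 141 + I + sqrt(2) (h(k, I) = (141 + sqrt(2)) + I = 141 + I + sqrt(2))
h(0, -10) - 139*149 = (141 - 10 + sqrt(2)) - 139*149 = (131 + sqrt(2)) - 20711 = -20580 + sqrt(2)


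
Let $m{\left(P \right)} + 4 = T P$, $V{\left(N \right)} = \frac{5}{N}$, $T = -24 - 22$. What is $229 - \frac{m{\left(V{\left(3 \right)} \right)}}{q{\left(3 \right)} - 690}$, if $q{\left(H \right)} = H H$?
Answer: $\frac{467605}{2043} \approx 228.88$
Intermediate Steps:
$q{\left(H \right)} = H^{2}$
$T = -46$ ($T = -24 - 22 = -46$)
$m{\left(P \right)} = -4 - 46 P$
$229 - \frac{m{\left(V{\left(3 \right)} \right)}}{q{\left(3 \right)} - 690} = 229 - \frac{-4 - 46 \cdot \frac{5}{3}}{3^{2} - 690} = 229 - \frac{-4 - 46 \cdot 5 \cdot \frac{1}{3}}{9 - 690} = 229 - \frac{-4 - \frac{230}{3}}{-681} = 229 - \left(-4 - \frac{230}{3}\right) \left(- \frac{1}{681}\right) = 229 - \left(- \frac{242}{3}\right) \left(- \frac{1}{681}\right) = 229 - \frac{242}{2043} = \frac{467605}{2043}$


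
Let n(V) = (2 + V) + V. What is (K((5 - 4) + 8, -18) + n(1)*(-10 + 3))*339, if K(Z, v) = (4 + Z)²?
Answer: 47799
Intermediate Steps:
n(V) = 2 + 2*V
(K((5 - 4) + 8, -18) + n(1)*(-10 + 3))*339 = ((4 + ((5 - 4) + 8))² + (2 + 2*1)*(-10 + 3))*339 = ((4 + (1 + 8))² + (2 + 2)*(-7))*339 = ((4 + 9)² + 4*(-7))*339 = (13² - 28)*339 = (169 - 28)*339 = 141*339 = 47799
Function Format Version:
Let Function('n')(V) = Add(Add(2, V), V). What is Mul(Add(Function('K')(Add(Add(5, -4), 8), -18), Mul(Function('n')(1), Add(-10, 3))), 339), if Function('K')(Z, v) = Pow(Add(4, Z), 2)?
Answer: 47799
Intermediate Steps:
Function('n')(V) = Add(2, Mul(2, V))
Mul(Add(Function('K')(Add(Add(5, -4), 8), -18), Mul(Function('n')(1), Add(-10, 3))), 339) = Mul(Add(Pow(Add(4, Add(Add(5, -4), 8)), 2), Mul(Add(2, Mul(2, 1)), Add(-10, 3))), 339) = Mul(Add(Pow(Add(4, Add(1, 8)), 2), Mul(Add(2, 2), -7)), 339) = Mul(Add(Pow(Add(4, 9), 2), Mul(4, -7)), 339) = Mul(Add(Pow(13, 2), -28), 339) = Mul(Add(169, -28), 339) = Mul(141, 339) = 47799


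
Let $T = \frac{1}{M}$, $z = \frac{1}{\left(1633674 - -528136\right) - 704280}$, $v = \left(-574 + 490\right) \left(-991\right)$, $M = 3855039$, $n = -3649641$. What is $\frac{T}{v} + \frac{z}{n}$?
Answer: $\frac{833092063369}{284510379860652085248780} \approx 2.9282 \cdot 10^{-12}$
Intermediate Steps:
$v = 83244$ ($v = \left(-84\right) \left(-991\right) = 83244$)
$z = \frac{1}{1457530}$ ($z = \frac{1}{\left(1633674 + 528136\right) - 704280} = \frac{1}{2161810 - 704280} = \frac{1}{1457530} \approx 6.8609 \cdot 10^{-7}$)
$T = \frac{1}{3855039} \approx 2.594 \cdot 10^{-7}$
$\frac{T}{v} + \frac{z}{n} = \frac{1}{3855039 \cdot 83244} + \frac{1}{1457530 \left(-3649641\right)} = \frac{1}{3855039} \cdot \frac{1}{83244} + \frac{1}{1457530} \left(- \frac{1}{3649641}\right) = \frac{1}{320908866516} - \frac{1}{5319461246730} = \frac{833092063369}{284510379860652085248780}$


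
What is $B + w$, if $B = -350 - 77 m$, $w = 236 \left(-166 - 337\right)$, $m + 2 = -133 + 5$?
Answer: $-109048$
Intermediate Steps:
$m = -130$ ($m = -2 + \left(-133 + 5\right) = -2 - 128 = -130$)
$w = -118708$ ($w = 236 \left(-503\right) = -118708$)
$B = 9660$ ($B = -350 - -10010 = -350 + 10010 = 9660$)
$B + w = 9660 - 118708 = -109048$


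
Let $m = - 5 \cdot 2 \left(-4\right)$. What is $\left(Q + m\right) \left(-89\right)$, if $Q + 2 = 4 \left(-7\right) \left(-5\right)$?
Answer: $-15842$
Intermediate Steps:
$Q = 138$ ($Q = -2 + 4 \left(-7\right) \left(-5\right) = -2 - -140 = -2 + 140 = 138$)
$m = 40$ ($m = - 10 \left(-4\right) = \left(-1\right) \left(-40\right) = 40$)
$\left(Q + m\right) \left(-89\right) = \left(138 + 40\right) \left(-89\right) = 178 \left(-89\right) = -15842$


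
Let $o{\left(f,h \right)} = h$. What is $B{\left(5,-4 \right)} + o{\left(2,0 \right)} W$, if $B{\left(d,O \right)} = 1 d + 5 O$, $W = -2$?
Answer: $-15$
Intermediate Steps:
$B{\left(d,O \right)} = d + 5 O$
$B{\left(5,-4 \right)} + o{\left(2,0 \right)} W = \left(5 + 5 \left(-4\right)\right) + 0 \left(-2\right) = \left(5 - 20\right) + 0 = -15 + 0 = -15$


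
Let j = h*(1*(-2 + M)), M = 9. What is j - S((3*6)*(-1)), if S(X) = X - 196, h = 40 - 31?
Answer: 277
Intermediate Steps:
h = 9
S(X) = -196 + X
j = 63 (j = 9*(1*(-2 + 9)) = 9*(1*7) = 9*7 = 63)
j - S((3*6)*(-1)) = 63 - (-196 + (3*6)*(-1)) = 63 - (-196 + 18*(-1)) = 63 - (-196 - 18) = 63 - 1*(-214) = 63 + 214 = 277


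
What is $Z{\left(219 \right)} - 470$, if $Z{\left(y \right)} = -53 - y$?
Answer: $-742$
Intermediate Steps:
$Z{\left(219 \right)} - 470 = \left(-53 - 219\right) - 470 = -272 - 470 = -742$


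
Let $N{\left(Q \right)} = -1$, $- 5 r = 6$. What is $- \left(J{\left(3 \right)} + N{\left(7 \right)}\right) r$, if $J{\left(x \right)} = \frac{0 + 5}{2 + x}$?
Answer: $0$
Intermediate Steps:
$r = - \frac{6}{5}$ ($r = \left(- \frac{1}{5}\right) 6 = - \frac{6}{5} \approx -1.2$)
$J{\left(x \right)} = \frac{5}{2 + x}$
$- \left(J{\left(3 \right)} + N{\left(7 \right)}\right) r = - \frac{\left(\frac{5}{2 + 3} - 1\right) \left(-6\right)}{5} = - \frac{\left(\frac{5}{5} - 1\right) \left(-6\right)}{5} = - \frac{\left(5 \cdot \frac{1}{5} - 1\right) \left(-6\right)}{5} = - \frac{\left(1 - 1\right) \left(-6\right)}{5} = - \frac{0 \left(-6\right)}{5} = \left(-1\right) 0 = 0$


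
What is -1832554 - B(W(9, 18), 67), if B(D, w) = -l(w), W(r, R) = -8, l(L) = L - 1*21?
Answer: -1832508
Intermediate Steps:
l(L) = -21 + L (l(L) = L - 21 = -21 + L)
B(D, w) = 21 - w (B(D, w) = -(-21 + w) = 21 - w)
-1832554 - B(W(9, 18), 67) = -1832554 - (21 - 1*67) = -1832554 - (21 - 67) = -1832554 - 1*(-46) = -1832554 + 46 = -1832508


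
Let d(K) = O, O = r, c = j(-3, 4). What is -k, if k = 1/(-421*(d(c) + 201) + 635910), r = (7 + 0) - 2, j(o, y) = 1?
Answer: -1/549184 ≈ -1.8209e-6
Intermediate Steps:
c = 1
r = 5 (r = 7 - 2 = 5)
O = 5
d(K) = 5
k = 1/549184 (k = 1/(-421*(5 + 201) + 635910) = 1/(-421*206 + 635910) = 1/(-86726 + 635910) = 1/549184 ≈ 1.8209e-6)
-k = -1*1/549184 = -1/549184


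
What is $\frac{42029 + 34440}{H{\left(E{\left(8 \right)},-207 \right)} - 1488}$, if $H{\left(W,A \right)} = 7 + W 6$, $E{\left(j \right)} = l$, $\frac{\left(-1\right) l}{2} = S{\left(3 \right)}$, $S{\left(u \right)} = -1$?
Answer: $- \frac{76469}{1469} \approx -52.055$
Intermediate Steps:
$l = 2$ ($l = \left(-2\right) \left(-1\right) = 2$)
$E{\left(j \right)} = 2$
$H{\left(W,A \right)} = 7 + 6 W$
$\frac{42029 + 34440}{H{\left(E{\left(8 \right)},-207 \right)} - 1488} = \frac{42029 + 34440}{\left(7 + 6 \cdot 2\right) - 1488} = \frac{76469}{\left(7 + 12\right) - 1488} = \frac{76469}{19 - 1488} = \frac{76469}{-1469} = 76469 \left(- \frac{1}{1469}\right) = - \frac{76469}{1469}$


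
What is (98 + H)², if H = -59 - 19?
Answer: 400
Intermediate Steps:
H = -78
(98 + H)² = (98 - 78)² = 20² = 400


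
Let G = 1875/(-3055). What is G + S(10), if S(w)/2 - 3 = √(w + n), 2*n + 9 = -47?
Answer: 3291/611 + 6*I*√2 ≈ 5.3863 + 8.4853*I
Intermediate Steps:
n = -28 (n = -9/2 + (½)*(-47) = -9/2 - 47/2 = -28)
S(w) = 6 + 2*√(-28 + w) (S(w) = 6 + 2*√(w - 28) = 6 + 2*√(-28 + w))
G = -375/611 (G = 1875*(-1/3055) = -375/611 ≈ -0.61375)
G + S(10) = -375/611 + (6 + 2*√(-28 + 10)) = -375/611 + (6 + 2*√(-18)) = -375/611 + (6 + 2*(3*I*√2)) = -375/611 + (6 + 6*I*√2) = 3291/611 + 6*I*√2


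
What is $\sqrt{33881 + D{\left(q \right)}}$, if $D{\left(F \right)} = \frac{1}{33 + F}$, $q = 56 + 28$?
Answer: $\frac{\sqrt{51533014}}{39} \approx 184.07$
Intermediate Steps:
$q = 84$
$\sqrt{33881 + D{\left(q \right)}} = \sqrt{33881 + \frac{1}{33 + 84}} = \sqrt{33881 + \frac{1}{117}} = \sqrt{\frac{3964078}{117}} = \frac{\sqrt{51533014}}{39}$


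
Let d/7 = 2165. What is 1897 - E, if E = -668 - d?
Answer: 17720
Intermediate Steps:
d = 15155 (d = 7*2165 = 15155)
E = -15823 (E = -668 - 1*15155 = -668 - 15155 = -15823)
1897 - E = 1897 - 1*(-15823) = 1897 + 15823 = 17720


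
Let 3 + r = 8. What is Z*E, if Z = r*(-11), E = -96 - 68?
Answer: 9020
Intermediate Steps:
r = 5 (r = -3 + 8 = 5)
E = -164
Z = -55 (Z = 5*(-11) = -55)
Z*E = -55*(-164) = 9020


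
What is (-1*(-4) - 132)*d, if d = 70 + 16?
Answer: -11008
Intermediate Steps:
d = 86
(-1*(-4) - 132)*d = (-1*(-4) - 132)*86 = (4 - 132)*86 = -128*86 = -11008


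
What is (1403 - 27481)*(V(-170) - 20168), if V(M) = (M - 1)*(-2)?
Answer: 517022428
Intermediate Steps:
V(M) = 2 - 2*M (V(M) = (-1 + M)*(-2) = 2 - 2*M)
(1403 - 27481)*(V(-170) - 20168) = (1403 - 27481)*((2 - 2*(-170)) - 20168) = -26078*((2 + 340) - 20168) = -26078*(342 - 20168) = -26078*(-19826) = 517022428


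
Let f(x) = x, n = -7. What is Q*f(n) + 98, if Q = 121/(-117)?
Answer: 12313/117 ≈ 105.24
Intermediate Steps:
Q = -121/117 (Q = 121*(-1/117) = -121/117 ≈ -1.0342)
Q*f(n) + 98 = -121/117*(-7) + 98 = 847/117 + 98 = 12313/117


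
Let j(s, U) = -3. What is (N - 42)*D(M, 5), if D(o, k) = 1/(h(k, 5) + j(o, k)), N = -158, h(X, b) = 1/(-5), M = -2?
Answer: 125/2 ≈ 62.500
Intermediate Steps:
h(X, b) = -1/5
D(o, k) = -5/16 (D(o, k) = 1/(-1/5 - 3) = 1/(-16/5) = -5/16)
(N - 42)*D(M, 5) = (-158 - 42)*(-5/16) = -200*(-5/16) = 125/2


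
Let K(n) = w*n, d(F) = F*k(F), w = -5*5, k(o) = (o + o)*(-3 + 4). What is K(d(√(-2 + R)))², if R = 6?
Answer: 40000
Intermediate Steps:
k(o) = 2*o (k(o) = (2*o)*1 = 2*o)
w = -25
d(F) = 2*F² (d(F) = F*(2*F) = 2*F²)
K(n) = -25*n
K(d(√(-2 + R)))² = (-50*(√(-2 + 6))²)² = (-50*(√4)²)² = (-50*2²)² = (-50*4)² = (-25*8)² = (-200)² = 40000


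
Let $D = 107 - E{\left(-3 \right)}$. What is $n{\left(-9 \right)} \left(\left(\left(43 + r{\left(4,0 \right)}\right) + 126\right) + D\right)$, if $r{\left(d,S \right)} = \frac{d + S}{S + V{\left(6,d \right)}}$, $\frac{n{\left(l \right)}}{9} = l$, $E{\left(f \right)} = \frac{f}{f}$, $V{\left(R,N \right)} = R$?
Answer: $-22329$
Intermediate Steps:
$E{\left(f \right)} = 1$
$n{\left(l \right)} = 9 l$
$r{\left(d,S \right)} = \frac{S + d}{6 + S}$ ($r{\left(d,S \right)} = \frac{d + S}{S + 6} = \frac{S + d}{6 + S}$)
$D = 106$ ($D = 107 - 1 = 106$)
$n{\left(-9 \right)} \left(\left(\left(43 + r{\left(4,0 \right)}\right) + 126\right) + D\right) = 9 \left(-9\right) \left(\left(\left(43 + \frac{0 + 4}{6 + 0}\right) + 126\right) + 106\right) = - 81 \left(\left(\left(43 + \frac{1}{6} \cdot 4\right) + 126\right) + 106\right) = - 81 \left(\left(\left(43 + \frac{2}{3}\right) + 126\right) + 106\right) = - 81 \left(\left(\frac{131}{3} + 126\right) + 106\right) = - 81 \left(\frac{509}{3} + 106\right) = \left(-81\right) \frac{827}{3} = -22329$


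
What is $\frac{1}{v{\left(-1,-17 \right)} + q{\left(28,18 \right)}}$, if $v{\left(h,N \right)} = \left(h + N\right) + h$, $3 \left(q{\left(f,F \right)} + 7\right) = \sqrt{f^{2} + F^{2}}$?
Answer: $- \frac{117}{2488} - \frac{3 \sqrt{277}}{2488} \approx -0.067094$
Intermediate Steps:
$q{\left(f,F \right)} = -7 + \frac{\sqrt{F^{2} + f^{2}}}{3}$ ($q{\left(f,F \right)} = -7 + \frac{\sqrt{f^{2} + F^{2}}}{3} = -7 + \frac{\sqrt{F^{2} + f^{2}}}{3}$)
$v{\left(h,N \right)} = N + 2 h$ ($v{\left(h,N \right)} = \left(N + h\right) + h = N + 2 h$)
$\frac{1}{v{\left(-1,-17 \right)} + q{\left(28,18 \right)}} = \frac{1}{\left(-17 + 2 \left(-1\right)\right) - \left(7 - \frac{\sqrt{18^{2} + 28^{2}}}{3}\right)} = \frac{1}{\left(-17 - 2\right) - \left(7 - \frac{\sqrt{324 + 784}}{3}\right)} = \frac{1}{-19 - \left(7 - \frac{\sqrt{1108}}{3}\right)} = \frac{1}{-19 - \left(7 - \frac{2 \sqrt{277}}{3}\right)} = \frac{1}{-26 + \frac{2 \sqrt{277}}{3}}$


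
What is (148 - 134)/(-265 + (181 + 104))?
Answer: 7/10 ≈ 0.70000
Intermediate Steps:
(148 - 134)/(-265 + (181 + 104)) = 14/(-265 + 285) = 14/20 = 14*(1/20) = 7/10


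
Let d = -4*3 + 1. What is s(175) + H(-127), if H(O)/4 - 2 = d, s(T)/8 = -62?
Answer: -532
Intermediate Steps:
d = -11 (d = -12 + 1 = -11)
s(T) = -496 (s(T) = 8*(-62) = -496)
H(O) = -36 (H(O) = 8 + 4*(-11) = 8 - 44 = -36)
s(175) + H(-127) = -496 - 36 = -532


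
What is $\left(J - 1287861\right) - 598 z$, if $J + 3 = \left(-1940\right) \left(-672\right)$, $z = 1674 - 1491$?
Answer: $-93618$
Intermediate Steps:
$z = 183$
$J = 1303677$ ($J = -3 - -1303680 = -3 + 1303680 = 1303677$)
$\left(J - 1287861\right) - 598 z = \left(1303677 - 1287861\right) - 598 \cdot 183 = \left(1303677 - 1287861\right) - 109434 = 15816 - 109434 = -93618$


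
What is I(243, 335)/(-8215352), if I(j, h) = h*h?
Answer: -112225/8215352 ≈ -0.013660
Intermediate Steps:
I(j, h) = h²
I(243, 335)/(-8215352) = 335²/(-8215352) = 112225*(-1/8215352) = -112225/8215352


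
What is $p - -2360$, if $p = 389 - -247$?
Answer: $2996$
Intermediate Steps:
$p = 636$ ($p = 389 + 247 = 636$)
$p - -2360 = 636 - -2360 = 636 + 2360 = 2996$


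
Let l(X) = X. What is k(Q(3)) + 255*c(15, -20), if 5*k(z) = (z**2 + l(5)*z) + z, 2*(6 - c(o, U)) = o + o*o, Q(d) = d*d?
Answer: -29043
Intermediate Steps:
Q(d) = d**2
c(o, U) = 6 - o/2 - o**2/2 (c(o, U) = 6 - (o + o*o)/2 = 6 - (o + o**2)/2 = 6 + (-o/2 - o**2/2) = 6 - o/2 - o**2/2)
k(z) = z**2/5 + 6*z/5 (k(z) = ((z**2 + 5*z) + z)/5 = (z**2 + 6*z)/5 = z**2/5 + 6*z/5)
k(Q(3)) + 255*c(15, -20) = (1/5)*3**2*(6 + 3**2) + 255*(6 - 1/2*15 - 1/2*15**2) = (1/5)*9*(6 + 9) + 255*(6 - 15/2 - 1/2*225) = (1/5)*9*15 + 255*(6 - 15/2 - 225/2) = 27 + 255*(-114) = 27 - 29070 = -29043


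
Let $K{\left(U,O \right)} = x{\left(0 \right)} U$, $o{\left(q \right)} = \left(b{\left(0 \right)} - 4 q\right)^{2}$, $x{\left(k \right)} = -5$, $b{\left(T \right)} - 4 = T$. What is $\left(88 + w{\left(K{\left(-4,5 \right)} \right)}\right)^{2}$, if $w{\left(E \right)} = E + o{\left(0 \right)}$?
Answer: $15376$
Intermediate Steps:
$b{\left(T \right)} = 4 + T$
$o{\left(q \right)} = \left(4 - 4 q\right)^{2}$ ($o{\left(q \right)} = \left(\left(4 + 0\right) - 4 q\right)^{2} = \left(4 - 4 q\right)^{2}$)
$K{\left(U,O \right)} = - 5 U$
$w{\left(E \right)} = 16 + E$ ($w{\left(E \right)} = E + 16 \left(-1 + 0\right)^{2} = E + 16 \left(-1\right)^{2} = E + 16 \cdot 1 = E + 16 = 16 + E$)
$\left(88 + w{\left(K{\left(-4,5 \right)} \right)}\right)^{2} = \left(88 + \left(16 - -20\right)\right)^{2} = \left(88 + \left(16 + 20\right)\right)^{2} = \left(88 + 36\right)^{2} = 124^{2} = 15376$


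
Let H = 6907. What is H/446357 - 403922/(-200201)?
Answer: 181676200461/89361117757 ≈ 2.0331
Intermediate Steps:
H/446357 - 403922/(-200201) = 6907/446357 - 403922/(-200201) = 6907*(1/446357) - 403922*(-1/200201) = 6907/446357 + 403922/200201 = 181676200461/89361117757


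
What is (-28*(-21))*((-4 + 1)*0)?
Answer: 0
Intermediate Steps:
(-28*(-21))*((-4 + 1)*0) = 588*(-3*0) = 588*0 = 0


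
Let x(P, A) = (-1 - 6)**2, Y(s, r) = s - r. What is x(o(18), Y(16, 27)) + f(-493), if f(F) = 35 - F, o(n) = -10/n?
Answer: 577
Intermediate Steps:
x(P, A) = 49 (x(P, A) = (-7)**2 = 49)
x(o(18), Y(16, 27)) + f(-493) = 49 + (35 - 1*(-493)) = 49 + (35 + 493) = 49 + 528 = 577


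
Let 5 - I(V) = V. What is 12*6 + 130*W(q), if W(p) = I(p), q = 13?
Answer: -968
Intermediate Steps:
I(V) = 5 - V
W(p) = 5 - p
12*6 + 130*W(q) = 12*6 + 130*(5 - 1*13) = 72 + 130*(5 - 13) = 72 + 130*(-8) = 72 - 1040 = -968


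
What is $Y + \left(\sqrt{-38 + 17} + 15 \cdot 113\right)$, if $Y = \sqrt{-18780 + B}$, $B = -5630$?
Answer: $1695 + i \sqrt{21} + i \sqrt{24410} \approx 1695.0 + 160.82 i$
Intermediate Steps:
$Y = i \sqrt{24410}$ ($Y = \sqrt{-18780 - 5630} = \sqrt{-24410} = i \sqrt{24410} \approx 156.24 i$)
$Y + \left(\sqrt{-38 + 17} + 15 \cdot 113\right) = i \sqrt{24410} + \left(\sqrt{-38 + 17} + 15 \cdot 113\right) = i \sqrt{24410} + \left(\sqrt{-21} + 1695\right) = i \sqrt{24410} + \left(i \sqrt{21} + 1695\right) = i \sqrt{24410} + \left(1695 + i \sqrt{21}\right) = 1695 + i \sqrt{21} + i \sqrt{24410}$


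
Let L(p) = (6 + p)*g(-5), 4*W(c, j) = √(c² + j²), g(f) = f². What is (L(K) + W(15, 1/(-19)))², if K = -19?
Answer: (-24700 + √81226)²/5776 ≈ 1.0320e+5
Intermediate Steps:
W(c, j) = √(c² + j²)/4
L(p) = 150 + 25*p (L(p) = (6 + p)*(-5)² = (6 + p)*25 = 150 + 25*p)
(L(K) + W(15, 1/(-19)))² = ((150 + 25*(-19)) + √(15² + (1/(-19))²)/4)² = ((150 - 475) + √(225 + (-1/19)²)/4)² = (-325 + √(225 + 1/361)/4)² = (-325 + √(81226/361)/4)² = (-325 + (√81226/19)/4)² = (-325 + √81226/76)²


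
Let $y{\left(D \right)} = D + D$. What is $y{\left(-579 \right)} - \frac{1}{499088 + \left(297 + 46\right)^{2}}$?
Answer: $- \frac{714181447}{616737} \approx -1158.0$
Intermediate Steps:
$y{\left(D \right)} = 2 D$
$y{\left(-579 \right)} - \frac{1}{499088 + \left(297 + 46\right)^{2}} = 2 \left(-579\right) - \frac{1}{499088 + \left(297 + 46\right)^{2}} = -1158 - \frac{1}{499088 + 343^{2}} = -1158 - \frac{1}{499088 + 117649} = -1158 - \frac{1}{616737} = - \frac{714181447}{616737}$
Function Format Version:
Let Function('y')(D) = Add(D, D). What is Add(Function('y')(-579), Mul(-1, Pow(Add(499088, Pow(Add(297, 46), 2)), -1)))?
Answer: Rational(-714181447, 616737) ≈ -1158.0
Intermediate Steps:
Function('y')(D) = Mul(2, D)
Add(Function('y')(-579), Mul(-1, Pow(Add(499088, Pow(Add(297, 46), 2)), -1))) = Add(Mul(2, -579), Mul(-1, Pow(Add(499088, Pow(Add(297, 46), 2)), -1))) = Add(-1158, Mul(-1, Pow(Add(499088, Pow(343, 2)), -1))) = Add(-1158, Mul(-1, Pow(Add(499088, 117649), -1))) = Add(-1158, Mul(-1, Pow(616737, -1))) = Add(-1158, Mul(-1, Rational(1, 616737))) = Add(-1158, Rational(-1, 616737)) = Rational(-714181447, 616737)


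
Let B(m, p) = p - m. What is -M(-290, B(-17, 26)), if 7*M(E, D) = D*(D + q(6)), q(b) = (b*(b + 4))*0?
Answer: -1849/7 ≈ -264.14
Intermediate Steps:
q(b) = 0 (q(b) = (b*(4 + b))*0 = 0)
M(E, D) = D²/7 (M(E, D) = (D*(D + 0))/7 = (D*D)/7 = D²/7)
-M(-290, B(-17, 26)) = -(26 - 1*(-17))²/7 = -(26 + 17)²/7 = -43²/7 = -1849/7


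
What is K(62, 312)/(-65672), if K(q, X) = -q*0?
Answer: 0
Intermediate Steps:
K(q, X) = 0
K(62, 312)/(-65672) = 0/(-65672) = 0*(-1/65672) = 0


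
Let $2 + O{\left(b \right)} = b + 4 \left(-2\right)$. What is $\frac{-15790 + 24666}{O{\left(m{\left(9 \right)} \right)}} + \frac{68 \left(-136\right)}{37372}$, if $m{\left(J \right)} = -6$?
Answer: $- \frac{20741365}{37372} \approx -555.0$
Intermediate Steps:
$O{\left(b \right)} = -10 + b$ ($O{\left(b \right)} = -2 + \left(b + 4 \left(-2\right)\right) = -2 + \left(b - 8\right) = -2 + \left(-8 + b\right) = -10 + b$)
$\frac{-15790 + 24666}{O{\left(m{\left(9 \right)} \right)}} + \frac{68 \left(-136\right)}{37372} = \frac{-15790 + 24666}{-10 - 6} + \frac{68 \left(-136\right)}{37372} = \frac{8876}{-16} - \frac{2312}{9343} = 8876 \left(- \frac{1}{16}\right) - \frac{2312}{9343} = - \frac{2219}{4} - \frac{2312}{9343} = - \frac{20741365}{37372}$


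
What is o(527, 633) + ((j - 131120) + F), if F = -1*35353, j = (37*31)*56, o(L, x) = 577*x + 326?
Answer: 263326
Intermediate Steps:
o(L, x) = 326 + 577*x
j = 64232 (j = 1147*56 = 64232)
F = -35353
o(527, 633) + ((j - 131120) + F) = (326 + 577*633) + ((64232 - 131120) - 35353) = (326 + 365241) + (-66888 - 35353) = 365567 - 102241 = 263326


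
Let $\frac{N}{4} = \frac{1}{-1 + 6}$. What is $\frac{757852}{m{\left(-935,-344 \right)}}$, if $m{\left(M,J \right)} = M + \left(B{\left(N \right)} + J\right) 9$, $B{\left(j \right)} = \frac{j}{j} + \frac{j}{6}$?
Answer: $- \frac{947315}{5026} \approx -188.48$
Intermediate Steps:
$N = \frac{4}{5}$ ($N = \frac{4}{-1 + 6} = \frac{4}{5} \approx 0.8$)
$B{\left(j \right)} = 1 + \frac{j}{6}$ ($B{\left(j \right)} = 1 + j \frac{1}{6} = 1 + \frac{j}{6}$)
$m{\left(M,J \right)} = \frac{51}{5} + M + 9 J$ ($m{\left(M,J \right)} = M + \left(\left(1 + \frac{1}{6} \cdot \frac{4}{5}\right) + J\right) 9 = M + \left(\left(1 + \frac{2}{15}\right) + J\right) 9 = M + \left(\frac{17}{15} + J\right) 9 = M + \left(\frac{51}{5} + 9 J\right) = \frac{51}{5} + M + 9 J$)
$\frac{757852}{m{\left(-935,-344 \right)}} = \frac{757852}{\frac{51}{5} - 935 + 9 \left(-344\right)} = \frac{757852}{\frac{51}{5} - 935 - 3096} = \frac{757852}{- \frac{20104}{5}} = 757852 \left(- \frac{5}{20104}\right) = - \frac{947315}{5026}$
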